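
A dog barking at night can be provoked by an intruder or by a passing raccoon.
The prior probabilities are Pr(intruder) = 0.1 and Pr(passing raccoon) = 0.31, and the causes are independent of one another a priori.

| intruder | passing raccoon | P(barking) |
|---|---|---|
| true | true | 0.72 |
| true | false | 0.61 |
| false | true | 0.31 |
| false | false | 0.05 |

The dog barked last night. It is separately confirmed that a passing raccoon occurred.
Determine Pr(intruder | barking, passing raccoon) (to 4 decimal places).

Pr(intruder | barking, passing raccoon) ≈ 0.2051

P(barking | passing raccoon) = 0.31·0.9 + 0.72·0.1 = 0.279000 + 0.072000 = 0.351000
The intruder-present share is 0.72·0.1 = 0.072000.
So P(intruder | barking, passing raccoon) = 0.072000/0.351000 ≈ 0.2051.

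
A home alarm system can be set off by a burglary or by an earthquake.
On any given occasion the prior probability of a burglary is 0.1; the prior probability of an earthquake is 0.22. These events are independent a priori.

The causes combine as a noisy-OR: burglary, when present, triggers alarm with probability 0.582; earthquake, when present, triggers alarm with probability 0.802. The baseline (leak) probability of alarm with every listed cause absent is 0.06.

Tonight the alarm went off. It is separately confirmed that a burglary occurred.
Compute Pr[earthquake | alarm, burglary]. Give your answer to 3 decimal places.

Under noisy-OR, P(alarm | causes) = 1 − (1−0.06)·∏(1−qᵢ) over the active causes.
Weight on earthquake=true, given the evidence: 0.922202·0.22 = 0.202884
Normalizer over all consistent configurations: 0.60708·0.78 + 0.922202·0.22 = 0.676406
Posterior = 0.202884 / 0.676406 ≈ 0.300

Pr[earthquake | alarm, burglary] ≈ 0.300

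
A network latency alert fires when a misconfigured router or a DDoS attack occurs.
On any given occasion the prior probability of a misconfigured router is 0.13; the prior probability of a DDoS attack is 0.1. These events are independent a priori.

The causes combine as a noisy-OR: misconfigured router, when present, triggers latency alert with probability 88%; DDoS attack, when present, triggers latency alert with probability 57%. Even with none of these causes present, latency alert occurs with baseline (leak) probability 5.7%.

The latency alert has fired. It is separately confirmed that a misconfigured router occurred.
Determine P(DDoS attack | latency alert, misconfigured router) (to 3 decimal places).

Under noisy-OR, P(latency alert | causes) = 1 − (1−0.057)·∏(1−qᵢ) over the active causes.
By total probability over both values of DDoS attack:
  P(latency alert | misconfigured router) = 0.88684*0.9 + 0.951341*0.1
        = 0.798156 + 0.095134 = 0.893290
Keeping only the DDoS attack-present terms gives 0.095134, so
  P(DDoS attack | latency alert, misconfigured router) = 0.095134 / 0.893290 ≈ 0.106

P(DDoS attack | latency alert, misconfigured router) ≈ 0.106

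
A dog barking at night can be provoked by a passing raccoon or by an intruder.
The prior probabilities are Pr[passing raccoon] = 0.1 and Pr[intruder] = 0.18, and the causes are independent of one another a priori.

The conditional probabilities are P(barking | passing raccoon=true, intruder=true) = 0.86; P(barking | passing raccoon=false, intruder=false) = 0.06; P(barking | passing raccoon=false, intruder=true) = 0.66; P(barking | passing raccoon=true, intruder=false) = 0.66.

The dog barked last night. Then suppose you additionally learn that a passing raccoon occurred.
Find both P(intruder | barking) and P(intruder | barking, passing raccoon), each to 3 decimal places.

Numerator (weight on configurations with intruder): 0.106920 + 0.015480 = 0.122400
Denominator P(barking): 0.06*0.9*0.82 + 0.66*0.9*0.18 + 0.66*0.1*0.82 + 0.86*0.1*0.18 = 0.220800
Posterior = 0.122400 / 0.220800 ≈ 0.554

With the extra evidence:
Enumerate both values of intruder and weight by the priors:
  P(barking | passing raccoon) = 0.66·0.82 + 0.86·0.18
        = 0.541200 + 0.154800 = 0.696000
Keeping only the intruder-present terms gives 0.154800, so
  P(intruder | barking, passing raccoon) = 0.154800 / 0.696000 ≈ 0.222

P(intruder | barking) ≈ 0.554; P(intruder | barking, passing raccoon) ≈ 0.222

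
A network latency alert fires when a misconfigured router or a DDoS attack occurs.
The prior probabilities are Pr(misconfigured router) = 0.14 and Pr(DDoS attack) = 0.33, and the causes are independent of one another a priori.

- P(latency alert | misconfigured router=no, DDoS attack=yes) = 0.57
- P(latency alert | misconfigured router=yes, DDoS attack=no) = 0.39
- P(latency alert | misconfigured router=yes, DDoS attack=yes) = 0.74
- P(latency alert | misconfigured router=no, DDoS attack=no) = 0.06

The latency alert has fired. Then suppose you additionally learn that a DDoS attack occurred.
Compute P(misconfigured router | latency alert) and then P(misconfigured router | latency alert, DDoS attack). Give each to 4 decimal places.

P(misconfigured router | latency alert) ≈ 0.2649; P(misconfigured router | latency alert, DDoS attack) ≈ 0.1745

For the numerator, keep only misconfigured router=true terms: 0.036582 + 0.034188 = 0.070770
The normalizing constant is 0.06·0.86·0.67 + 0.57·0.86·0.33 + 0.39·0.14·0.67 + 0.74·0.14·0.33 = 0.267108
P(misconfigured router | latency alert) = 0.070770/0.267108 ≈ 0.2649

Now also conditioning on DDoS attack=true:
P(latency alert | DDoS attack) = 0.57×0.86 + 0.74×0.14 = 0.490200 + 0.103600 = 0.593800
Restricting to configurations with misconfigured router present: 0.74×0.14 = 0.103600.
So P(misconfigured router | latency alert, DDoS attack) = 0.103600/0.593800 ≈ 0.1745.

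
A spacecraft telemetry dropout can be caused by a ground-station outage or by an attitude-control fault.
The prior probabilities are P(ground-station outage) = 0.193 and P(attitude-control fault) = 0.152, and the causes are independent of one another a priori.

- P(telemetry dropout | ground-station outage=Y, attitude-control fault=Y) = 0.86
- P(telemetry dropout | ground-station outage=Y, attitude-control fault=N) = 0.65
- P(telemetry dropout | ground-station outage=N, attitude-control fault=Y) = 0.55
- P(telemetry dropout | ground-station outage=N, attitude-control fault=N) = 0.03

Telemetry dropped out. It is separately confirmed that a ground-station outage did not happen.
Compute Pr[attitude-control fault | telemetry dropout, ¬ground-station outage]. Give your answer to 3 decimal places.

By total probability over both values of attitude-control fault:
  P(telemetry dropout | ¬ground-station outage) = 0.03*0.848 + 0.55*0.152
        = 0.025440 + 0.083600 = 0.109040
The terms with attitude-control fault present sum to 0.083600, so
  P(attitude-control fault | telemetry dropout, ¬ground-station outage) = 0.083600 / 0.109040 ≈ 0.767

Pr[attitude-control fault | telemetry dropout, ¬ground-station outage] ≈ 0.767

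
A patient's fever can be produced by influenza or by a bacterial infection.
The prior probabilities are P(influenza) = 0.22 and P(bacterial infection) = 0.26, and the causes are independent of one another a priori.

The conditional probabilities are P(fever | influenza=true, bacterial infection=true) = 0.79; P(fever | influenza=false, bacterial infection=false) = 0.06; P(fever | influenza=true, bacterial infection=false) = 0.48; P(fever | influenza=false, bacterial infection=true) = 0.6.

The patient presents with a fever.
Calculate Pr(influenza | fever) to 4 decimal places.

Pr(influenza | fever) ≈ 0.4410

For the numerator, keep only influenza=true terms: 0.078144 + 0.045188 = 0.123332
Denominator P(fever): 0.06·0.78·0.74 + 0.6·0.78·0.26 + 0.48·0.22·0.74 + 0.79·0.22·0.26 = 0.279644
Posterior = 0.123332 / 0.279644 ≈ 0.4410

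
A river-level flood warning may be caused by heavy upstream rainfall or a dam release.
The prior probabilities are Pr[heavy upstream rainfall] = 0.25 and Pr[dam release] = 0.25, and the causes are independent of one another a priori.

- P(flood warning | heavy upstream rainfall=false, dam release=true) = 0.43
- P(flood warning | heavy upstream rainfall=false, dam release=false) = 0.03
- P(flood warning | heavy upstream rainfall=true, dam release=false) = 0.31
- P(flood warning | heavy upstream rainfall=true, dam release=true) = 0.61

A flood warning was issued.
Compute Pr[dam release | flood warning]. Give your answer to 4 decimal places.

By total probability over the 4 (heavy upstream rainfall, dam release) configurations:
  P(flood warning) = 0.03*0.75*0.75 + 0.43*0.75*0.25 + 0.31*0.25*0.75 + 0.61*0.25*0.25
        = 0.016875 + 0.080625 + 0.058125 + 0.038125 = 0.193750
Keeping only the dam release-present terms gives 0.118750, so
  P(dam release | flood warning) = 0.118750 / 0.193750 ≈ 0.6129

Pr[dam release | flood warning] ≈ 0.6129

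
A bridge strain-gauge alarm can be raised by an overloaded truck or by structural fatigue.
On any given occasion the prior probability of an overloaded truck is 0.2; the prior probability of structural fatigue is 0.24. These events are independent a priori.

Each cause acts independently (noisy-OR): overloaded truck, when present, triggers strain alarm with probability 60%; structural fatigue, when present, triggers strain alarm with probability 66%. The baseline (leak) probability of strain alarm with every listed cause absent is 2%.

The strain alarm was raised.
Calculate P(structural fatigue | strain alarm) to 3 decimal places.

Under noisy-OR, P(strain alarm | causes) = 1 − (1−0.02)·∏(1−qᵢ) over the active causes.
By total probability over the 4 (overloaded truck, structural fatigue) configurations:
  P(strain alarm) = 0.02*0.8*0.76 + 0.6668*0.8*0.24 + 0.608*0.2*0.76 + 0.86672*0.2*0.24
        = 0.012160 + 0.128026 + 0.092416 + 0.041603 = 0.274205
The terms with structural fatigue present sum to 0.169629, so
  P(structural fatigue | strain alarm) = 0.169629 / 0.274205 ≈ 0.619

P(structural fatigue | strain alarm) ≈ 0.619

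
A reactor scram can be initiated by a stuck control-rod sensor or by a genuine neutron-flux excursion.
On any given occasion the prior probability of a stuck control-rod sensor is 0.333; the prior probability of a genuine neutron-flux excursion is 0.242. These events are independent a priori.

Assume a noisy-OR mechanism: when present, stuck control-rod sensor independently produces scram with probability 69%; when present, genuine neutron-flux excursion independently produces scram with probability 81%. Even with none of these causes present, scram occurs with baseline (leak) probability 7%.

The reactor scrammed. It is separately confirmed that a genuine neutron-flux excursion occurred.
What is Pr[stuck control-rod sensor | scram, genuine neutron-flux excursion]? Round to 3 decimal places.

Under noisy-OR, P(scram | causes) = 1 − (1−0.07)·∏(1−qᵢ) over the active causes.
By total probability over both values of stuck control-rod sensor:
  P(scram | genuine neutron-flux excursion) = 0.8233×0.667 + 0.945223×0.333
        = 0.549141 + 0.314759 = 0.863900
The terms with stuck control-rod sensor present sum to 0.314759, so
  P(stuck control-rod sensor | scram, genuine neutron-flux excursion) = 0.314759 / 0.863900 ≈ 0.364

Pr[stuck control-rod sensor | scram, genuine neutron-flux excursion] ≈ 0.364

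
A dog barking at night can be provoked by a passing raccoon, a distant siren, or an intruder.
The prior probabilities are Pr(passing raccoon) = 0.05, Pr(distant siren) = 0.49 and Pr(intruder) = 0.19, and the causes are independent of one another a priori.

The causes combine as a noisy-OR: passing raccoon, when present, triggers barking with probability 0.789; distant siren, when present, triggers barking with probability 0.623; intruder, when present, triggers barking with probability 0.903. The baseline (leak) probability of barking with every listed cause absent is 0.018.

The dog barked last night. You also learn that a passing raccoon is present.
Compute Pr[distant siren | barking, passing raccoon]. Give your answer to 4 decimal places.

Under noisy-OR, P(barking | causes) = 1 − (1−0.018)·∏(1−qᵢ) over the active causes.
Enumerate the 4 (distant siren, intruder) configurations and weight by the priors:
  P(barking | passing raccoon) = 0.792798·0.51·0.81 + 0.979901·0.51·0.19 + 0.921885·0.49·0.81 + 0.992423·0.49·0.19
        = 0.327505 + 0.094952 + 0.365896 + 0.092395 = 0.880748
Configurations with distant siren contribute 0.458291, so
  P(distant siren | barking, passing raccoon) = 0.458291 / 0.880748 ≈ 0.5203

Pr[distant siren | barking, passing raccoon] ≈ 0.5203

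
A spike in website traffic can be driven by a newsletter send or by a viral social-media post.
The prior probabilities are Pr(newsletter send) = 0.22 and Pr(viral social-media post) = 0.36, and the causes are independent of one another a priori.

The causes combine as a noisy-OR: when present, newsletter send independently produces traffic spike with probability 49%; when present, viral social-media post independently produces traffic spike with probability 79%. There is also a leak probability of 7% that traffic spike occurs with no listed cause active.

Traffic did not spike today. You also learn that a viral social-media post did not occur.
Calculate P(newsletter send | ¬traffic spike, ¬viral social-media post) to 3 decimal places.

Under noisy-OR, P(traffic spike | causes) = 1 − (1−0.07)·∏(1−qᵢ) over the active causes.
By total probability over both values of newsletter send:
  P(¬traffic spike | ¬viral social-media post) = 0.93*0.78 + 0.4743*0.22
        = 0.725400 + 0.104346 = 0.829746
Configurations with newsletter send contribute 0.104346, so
  P(newsletter send | ¬traffic spike, ¬viral social-media post) = 0.104346 / 0.829746 ≈ 0.126

P(newsletter send | ¬traffic spike, ¬viral social-media post) ≈ 0.126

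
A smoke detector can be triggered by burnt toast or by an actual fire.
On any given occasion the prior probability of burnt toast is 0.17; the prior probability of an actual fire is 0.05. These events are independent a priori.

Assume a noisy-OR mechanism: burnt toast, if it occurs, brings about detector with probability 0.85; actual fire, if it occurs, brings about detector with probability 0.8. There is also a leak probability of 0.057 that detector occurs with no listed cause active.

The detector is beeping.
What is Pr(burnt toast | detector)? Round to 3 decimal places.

Under noisy-OR, P(detector | causes) = 1 − (1−0.057)·∏(1−qᵢ) over the active causes.
Enumerate the 4 (burnt toast, actual fire) configurations and weight by the priors:
  P(detector) = 0.057·0.83·0.95 + 0.8114·0.83·0.05 + 0.85855·0.17·0.95 + 0.97171·0.17·0.05
        = 0.044944 + 0.033673 + 0.138656 + 0.008260 = 0.225533
Configurations with burnt toast contribute 0.146916, so
  P(burnt toast | detector) = 0.146916 / 0.225533 ≈ 0.651

Pr(burnt toast | detector) ≈ 0.651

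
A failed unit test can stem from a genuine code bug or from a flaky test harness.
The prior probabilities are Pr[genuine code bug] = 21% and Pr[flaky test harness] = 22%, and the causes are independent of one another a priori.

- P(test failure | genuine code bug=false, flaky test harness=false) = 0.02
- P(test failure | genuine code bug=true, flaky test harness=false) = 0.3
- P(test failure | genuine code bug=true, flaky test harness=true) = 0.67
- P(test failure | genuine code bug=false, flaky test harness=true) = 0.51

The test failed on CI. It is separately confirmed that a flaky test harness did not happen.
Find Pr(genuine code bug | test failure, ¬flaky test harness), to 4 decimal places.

Pr(genuine code bug | test failure, ¬flaky test harness) ≈ 0.7995

P(test failure | ¬flaky test harness) = 0.02*0.79 + 0.3*0.21 = 0.015800 + 0.063000 = 0.078800
The genuine code bug-present share is 0.3*0.21 = 0.063000.
So P(genuine code bug | test failure, ¬flaky test harness) = 0.063000/0.078800 ≈ 0.7995.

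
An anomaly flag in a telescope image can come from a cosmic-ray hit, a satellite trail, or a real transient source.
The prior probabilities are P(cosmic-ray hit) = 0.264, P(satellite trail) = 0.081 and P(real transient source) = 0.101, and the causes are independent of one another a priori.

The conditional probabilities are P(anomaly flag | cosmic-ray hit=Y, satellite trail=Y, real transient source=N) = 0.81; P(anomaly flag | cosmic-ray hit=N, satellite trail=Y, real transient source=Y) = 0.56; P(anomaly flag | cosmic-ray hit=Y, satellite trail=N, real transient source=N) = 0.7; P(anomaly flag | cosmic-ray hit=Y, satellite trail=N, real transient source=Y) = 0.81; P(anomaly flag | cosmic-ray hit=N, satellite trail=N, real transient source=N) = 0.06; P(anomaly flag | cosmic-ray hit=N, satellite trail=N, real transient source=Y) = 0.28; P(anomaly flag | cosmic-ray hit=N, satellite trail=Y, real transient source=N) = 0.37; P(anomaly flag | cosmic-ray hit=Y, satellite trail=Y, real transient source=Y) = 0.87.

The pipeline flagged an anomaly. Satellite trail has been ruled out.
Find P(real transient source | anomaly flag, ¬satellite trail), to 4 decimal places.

Enumerate the 4 (cosmic-ray hit, real transient source) configurations and weight by the priors:
  P(anomaly flag | ¬satellite trail) = 0.06*0.736*0.899 + 0.28*0.736*0.101 + 0.7*0.264*0.899 + 0.81*0.264*0.101
        = 0.039700 + 0.020814 + 0.166135 + 0.021598 = 0.248247
Keeping only the real transient source-present terms gives 0.042412, so
  P(real transient source | anomaly flag, ¬satellite trail) = 0.042412 / 0.248247 ≈ 0.1708

P(real transient source | anomaly flag, ¬satellite trail) ≈ 0.1708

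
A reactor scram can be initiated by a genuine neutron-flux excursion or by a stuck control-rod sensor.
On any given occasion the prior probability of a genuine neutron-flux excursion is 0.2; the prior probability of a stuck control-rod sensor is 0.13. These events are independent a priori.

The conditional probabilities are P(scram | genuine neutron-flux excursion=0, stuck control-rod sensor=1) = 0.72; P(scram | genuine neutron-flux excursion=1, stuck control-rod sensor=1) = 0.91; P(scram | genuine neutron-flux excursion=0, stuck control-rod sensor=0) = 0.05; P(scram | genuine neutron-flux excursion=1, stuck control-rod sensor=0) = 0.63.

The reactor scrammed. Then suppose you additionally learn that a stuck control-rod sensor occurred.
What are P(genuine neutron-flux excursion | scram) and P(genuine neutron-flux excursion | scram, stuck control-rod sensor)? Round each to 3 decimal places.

P(genuine neutron-flux excursion | scram) ≈ 0.549; P(genuine neutron-flux excursion | scram, stuck control-rod sensor) ≈ 0.240

P(scram) = 0.05×0.8×0.87 + 0.72×0.8×0.13 + 0.63×0.2×0.87 + 0.91×0.2×0.13 = 0.034800 + 0.074880 + 0.109620 + 0.023660 = 0.242960
Of this, 0.133280 comes from 0.109620 + 0.023660 (the genuine neutron-flux excursion=true cases).
So P(genuine neutron-flux excursion | scram) = 0.133280/0.242960 ≈ 0.549.

Now also conditioning on stuck control-rod sensor=true:
Sum P(scram|·) weighted by the priors over both values of genuine neutron-flux excursion:
  P(scram | stuck control-rod sensor) = 0.72×0.8 + 0.91×0.2
        = 0.576000 + 0.182000 = 0.758000
The terms with genuine neutron-flux excursion present sum to 0.182000, so
  P(genuine neutron-flux excursion | scram, stuck control-rod sensor) = 0.182000 / 0.758000 ≈ 0.240
Conditioning on stuck control-rod sensor lowers the posterior on genuine neutron-flux excursion: the classic explaining-away effect in a common-effect structure.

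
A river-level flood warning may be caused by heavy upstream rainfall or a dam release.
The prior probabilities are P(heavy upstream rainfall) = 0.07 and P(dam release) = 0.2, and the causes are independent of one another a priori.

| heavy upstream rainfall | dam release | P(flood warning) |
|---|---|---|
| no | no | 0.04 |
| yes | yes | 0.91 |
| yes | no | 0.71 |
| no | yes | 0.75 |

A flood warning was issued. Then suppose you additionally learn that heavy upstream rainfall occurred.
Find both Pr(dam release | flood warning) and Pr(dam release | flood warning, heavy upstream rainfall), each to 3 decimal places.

P(flood warning) = 0.04·0.93·0.8 + 0.75·0.93·0.2 + 0.71·0.07·0.8 + 0.91·0.07·0.2 = 0.029760 + 0.139500 + 0.039760 + 0.012740 = 0.221760
Of this, 0.152240 comes from 0.139500 + 0.012740 (the dam release=true cases).
Hence the posterior is 0.152240/0.221760 ≈ 0.687.

Now also conditioning on heavy upstream rainfall=true:
P(flood warning | heavy upstream rainfall) = 0.71*0.8 + 0.91*0.2 = 0.568000 + 0.182000 = 0.750000
The dam release-present share is 0.91*0.2 = 0.182000.
Hence the posterior is 0.182000/0.750000 ≈ 0.243.
The drop from 0.687 to 0.243 is the explaining-away (discounting) effect.

Pr(dam release | flood warning) ≈ 0.687; Pr(dam release | flood warning, heavy upstream rainfall) ≈ 0.243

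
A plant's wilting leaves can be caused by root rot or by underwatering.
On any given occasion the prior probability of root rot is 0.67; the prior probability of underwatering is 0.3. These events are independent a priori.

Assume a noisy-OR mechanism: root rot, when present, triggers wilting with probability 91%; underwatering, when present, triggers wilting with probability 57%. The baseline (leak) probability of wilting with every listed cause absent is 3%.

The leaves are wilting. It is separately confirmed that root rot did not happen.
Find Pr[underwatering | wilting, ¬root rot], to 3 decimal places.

Pr[underwatering | wilting, ¬root rot] ≈ 0.893

Under noisy-OR, P(wilting | causes) = 1 − (1−0.03)·∏(1−qᵢ) over the active causes.
By total probability over both values of underwatering:
  P(wilting | ¬root rot) = 0.03*0.7 + 0.5829*0.3
        = 0.021000 + 0.174870 = 0.195870
The terms with underwatering present sum to 0.174870, so
  P(underwatering | wilting, ¬root rot) = 0.174870 / 0.195870 ≈ 0.893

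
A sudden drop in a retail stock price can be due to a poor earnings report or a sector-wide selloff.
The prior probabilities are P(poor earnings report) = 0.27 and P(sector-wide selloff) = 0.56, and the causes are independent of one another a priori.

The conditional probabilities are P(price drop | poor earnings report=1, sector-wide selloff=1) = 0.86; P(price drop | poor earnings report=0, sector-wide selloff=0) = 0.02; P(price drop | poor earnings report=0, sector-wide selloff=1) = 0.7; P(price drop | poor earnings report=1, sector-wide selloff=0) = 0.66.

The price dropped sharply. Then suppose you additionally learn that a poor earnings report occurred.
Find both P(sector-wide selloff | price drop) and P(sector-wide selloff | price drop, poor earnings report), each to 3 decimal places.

P(price drop) = 0.02·0.73·0.44 + 0.7·0.73·0.56 + 0.66·0.27·0.44 + 0.86·0.27·0.56 = 0.006424 + 0.286160 + 0.078408 + 0.130032 = 0.501024
Restricting to configurations with sector-wide selloff present: 0.286160 + 0.130032 = 0.416192.
P(sector-wide selloff | price drop) = 0.416192 / 0.501024 ≈ 0.831

With the extra evidence:
For the numerator, keep only sector-wide selloff=true terms: 0.86*0.56 = 0.481600
Normalizer over all consistent configurations: 0.66*0.44 + 0.86*0.56 = 0.772000
P(sector-wide selloff | price drop, poor earnings report) = 0.481600/0.772000 ≈ 0.624
— poor earnings report explains away the evidence for sector-wide selloff.

P(sector-wide selloff | price drop) ≈ 0.831; P(sector-wide selloff | price drop, poor earnings report) ≈ 0.624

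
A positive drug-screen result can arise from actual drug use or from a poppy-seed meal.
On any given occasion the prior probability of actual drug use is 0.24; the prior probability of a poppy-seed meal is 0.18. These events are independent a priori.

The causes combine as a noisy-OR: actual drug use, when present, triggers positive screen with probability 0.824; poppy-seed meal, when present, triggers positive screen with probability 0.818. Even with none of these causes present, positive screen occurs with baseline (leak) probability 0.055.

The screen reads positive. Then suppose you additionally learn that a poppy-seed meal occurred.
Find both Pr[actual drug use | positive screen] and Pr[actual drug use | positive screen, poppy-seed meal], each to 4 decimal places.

Pr[actual drug use | positive screen] ≈ 0.5826; Pr[actual drug use | positive screen, poppy-seed meal] ≈ 0.2700

Under noisy-OR, P(positive screen | causes) = 1 − (1−0.055)·∏(1−qᵢ) over the active causes.
By total probability over the 4 (actual drug use, poppy-seed meal) configurations:
  P(positive screen) = 0.055·0.76·0.82 + 0.82801·0.76·0.18 + 0.83368·0.24·0.82 + 0.96973·0.24·0.18
        = 0.034276 + 0.113272 + 0.164068 + 0.041892 = 0.353508
Keeping only the actual drug use-present terms gives 0.205960, so
  P(actual drug use | positive screen) = 0.205960 / 0.353508 ≈ 0.5826

Now condition on the additional information:
Weight on actual drug use=true, given the evidence: 0.96973×0.24 = 0.232735
Normalizer over all consistent configurations: 0.82801×0.76 + 0.96973×0.24 = 0.862023
Posterior = 0.232735 / 0.862023 ≈ 0.2700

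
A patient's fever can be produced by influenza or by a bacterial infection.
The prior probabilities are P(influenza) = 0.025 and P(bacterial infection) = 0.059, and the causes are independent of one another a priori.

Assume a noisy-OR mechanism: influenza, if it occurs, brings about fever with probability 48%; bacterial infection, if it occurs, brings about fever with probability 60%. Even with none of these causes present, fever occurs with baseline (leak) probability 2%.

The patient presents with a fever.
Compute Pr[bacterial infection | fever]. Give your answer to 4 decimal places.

Under noisy-OR, P(fever | causes) = 1 − (1−0.02)·∏(1−qᵢ) over the active causes.
P(fever) = 0.02*0.975*0.941 + 0.608*0.975*0.059 + 0.4904*0.025*0.941 + 0.79616*0.025*0.059 = 0.018349 + 0.034975 + 0.011537 + 0.001174 = 0.066035
Restricting to configurations with bacterial infection present: 0.034975 + 0.001174 = 0.036149.
Hence the posterior is 0.036149/0.066035 ≈ 0.5474.

Pr[bacterial infection | fever] ≈ 0.5474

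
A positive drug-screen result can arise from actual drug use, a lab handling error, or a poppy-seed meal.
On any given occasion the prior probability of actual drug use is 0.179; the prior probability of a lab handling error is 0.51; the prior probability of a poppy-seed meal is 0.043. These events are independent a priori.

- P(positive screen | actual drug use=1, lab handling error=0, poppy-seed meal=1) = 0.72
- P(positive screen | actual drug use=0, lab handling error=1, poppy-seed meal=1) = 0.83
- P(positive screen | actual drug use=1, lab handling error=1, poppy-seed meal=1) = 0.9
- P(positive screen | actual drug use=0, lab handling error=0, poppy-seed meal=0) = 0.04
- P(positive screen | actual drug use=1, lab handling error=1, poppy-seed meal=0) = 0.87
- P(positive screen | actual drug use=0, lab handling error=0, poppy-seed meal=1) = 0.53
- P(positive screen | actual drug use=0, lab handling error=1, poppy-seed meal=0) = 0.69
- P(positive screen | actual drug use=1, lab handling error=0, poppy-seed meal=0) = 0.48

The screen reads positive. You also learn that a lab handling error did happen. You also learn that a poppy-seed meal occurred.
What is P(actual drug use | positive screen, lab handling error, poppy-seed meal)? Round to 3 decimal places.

P(actual drug use | positive screen, lab handling error, poppy-seed meal) ≈ 0.191

Numerator (weight on configurations with actual drug use): 0.9×0.179 = 0.161100
Denominator P(positive screen | lab handling error, poppy-seed meal): 0.83×0.821 + 0.9×0.179 = 0.842530
P(actual drug use | positive screen, lab handling error, poppy-seed meal) = 0.161100/0.842530 ≈ 0.191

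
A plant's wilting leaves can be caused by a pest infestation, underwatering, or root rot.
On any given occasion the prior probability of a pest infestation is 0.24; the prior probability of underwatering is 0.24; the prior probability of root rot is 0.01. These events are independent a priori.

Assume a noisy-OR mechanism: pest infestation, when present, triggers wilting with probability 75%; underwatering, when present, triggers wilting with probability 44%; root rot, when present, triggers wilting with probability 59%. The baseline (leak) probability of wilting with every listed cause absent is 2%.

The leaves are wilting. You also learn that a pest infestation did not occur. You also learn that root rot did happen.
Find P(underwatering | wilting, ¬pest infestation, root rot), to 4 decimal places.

P(underwatering | wilting, ¬pest infestation, root rot) ≈ 0.2903

Under noisy-OR, P(wilting | causes) = 1 − (1−0.02)·∏(1−qᵢ) over the active causes.
P(wilting | ¬pest infestation, root rot) = 0.5982×0.76 + 0.774992×0.24 = 0.454632 + 0.185998 = 0.640630
The underwatering-present share is 0.774992×0.24 = 0.185998.
Hence the posterior is 0.185998/0.640630 ≈ 0.2903.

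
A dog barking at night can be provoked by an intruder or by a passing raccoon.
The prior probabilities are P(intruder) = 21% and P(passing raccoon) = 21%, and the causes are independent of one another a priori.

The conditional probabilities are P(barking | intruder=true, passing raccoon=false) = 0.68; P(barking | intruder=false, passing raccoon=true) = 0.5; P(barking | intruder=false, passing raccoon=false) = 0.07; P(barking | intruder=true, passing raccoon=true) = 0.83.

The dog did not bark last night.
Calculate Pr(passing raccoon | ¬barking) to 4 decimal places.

Pr(passing raccoon | ¬barking) ≈ 0.1249

Sum P(¬barking|·) weighted by the priors over the 4 (intruder, passing raccoon) configurations:
  P(¬barking) = 0.93×0.79×0.79 + 0.5×0.79×0.21 + 0.32×0.21×0.79 + 0.17×0.21×0.21
        = 0.580413 + 0.082950 + 0.053088 + 0.007497 = 0.723948
Keeping only the passing raccoon-present terms gives 0.090447, so
  P(passing raccoon | ¬barking) = 0.090447 / 0.723948 ≈ 0.1249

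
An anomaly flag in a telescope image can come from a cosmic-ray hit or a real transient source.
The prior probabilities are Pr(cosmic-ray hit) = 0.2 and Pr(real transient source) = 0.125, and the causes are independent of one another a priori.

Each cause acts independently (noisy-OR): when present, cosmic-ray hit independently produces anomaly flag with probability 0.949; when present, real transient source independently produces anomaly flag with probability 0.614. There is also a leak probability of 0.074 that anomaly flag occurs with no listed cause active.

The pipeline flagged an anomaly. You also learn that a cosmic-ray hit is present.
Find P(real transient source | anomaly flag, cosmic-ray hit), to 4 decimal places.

Under noisy-OR, P(anomaly flag | causes) = 1 − (1−0.074)·∏(1−qᵢ) over the active causes.
P(anomaly flag | cosmic-ray hit) = 0.952774·0.875 + 0.981771·0.125 = 0.833677 + 0.122721 = 0.956398
Restricting to configurations with real transient source present: 0.981771·0.125 = 0.122721.
P(real transient source | anomaly flag, cosmic-ray hit) = 0.122721 / 0.956398 ≈ 0.1283

P(real transient source | anomaly flag, cosmic-ray hit) ≈ 0.1283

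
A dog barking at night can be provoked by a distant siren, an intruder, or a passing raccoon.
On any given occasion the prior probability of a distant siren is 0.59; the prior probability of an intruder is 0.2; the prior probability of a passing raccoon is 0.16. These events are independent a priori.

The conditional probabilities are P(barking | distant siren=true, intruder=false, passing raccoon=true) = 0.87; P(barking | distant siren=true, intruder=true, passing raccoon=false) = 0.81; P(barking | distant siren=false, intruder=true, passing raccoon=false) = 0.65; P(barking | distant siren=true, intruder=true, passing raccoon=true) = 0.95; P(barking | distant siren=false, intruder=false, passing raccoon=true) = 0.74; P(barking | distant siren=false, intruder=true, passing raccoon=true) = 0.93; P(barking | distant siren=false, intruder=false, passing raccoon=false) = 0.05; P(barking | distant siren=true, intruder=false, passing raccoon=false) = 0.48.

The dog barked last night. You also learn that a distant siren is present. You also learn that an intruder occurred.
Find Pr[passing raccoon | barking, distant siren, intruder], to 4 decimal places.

Pr[passing raccoon | barking, distant siren, intruder] ≈ 0.1826

By total probability over both values of passing raccoon:
  P(barking | distant siren, intruder) = 0.81*0.84 + 0.95*0.16
        = 0.680400 + 0.152000 = 0.832400
The terms with passing raccoon present sum to 0.152000, so
  P(passing raccoon | barking, distant siren, intruder) = 0.152000 / 0.832400 ≈ 0.1826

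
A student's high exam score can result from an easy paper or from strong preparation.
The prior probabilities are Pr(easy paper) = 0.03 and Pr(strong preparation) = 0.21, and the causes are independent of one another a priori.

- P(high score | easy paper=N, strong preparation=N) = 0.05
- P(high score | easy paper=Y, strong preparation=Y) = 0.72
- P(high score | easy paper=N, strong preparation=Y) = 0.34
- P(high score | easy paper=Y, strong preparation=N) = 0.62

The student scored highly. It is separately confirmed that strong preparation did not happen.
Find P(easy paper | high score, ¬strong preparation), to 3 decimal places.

P(easy paper | high score, ¬strong preparation) ≈ 0.277

P(high score | ¬strong preparation) = 0.05·0.97 + 0.62·0.03 = 0.048500 + 0.018600 = 0.067100
The easy paper-present share is 0.62·0.03 = 0.018600.
P(easy paper | high score, ¬strong preparation) = 0.018600 / 0.067100 ≈ 0.277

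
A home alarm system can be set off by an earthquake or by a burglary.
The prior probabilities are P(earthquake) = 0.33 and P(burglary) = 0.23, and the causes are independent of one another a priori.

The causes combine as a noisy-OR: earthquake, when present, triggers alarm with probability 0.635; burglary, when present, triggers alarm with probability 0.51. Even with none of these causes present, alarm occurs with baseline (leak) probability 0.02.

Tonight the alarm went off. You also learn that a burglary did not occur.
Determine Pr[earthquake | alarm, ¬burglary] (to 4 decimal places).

Pr[earthquake | alarm, ¬burglary] ≈ 0.9405

Under noisy-OR, P(alarm | causes) = 1 − (1−0.02)·∏(1−qᵢ) over the active causes.
Weight on earthquake=true, given the evidence: 0.6423·0.33 = 0.211959
Normalizer over all consistent configurations: 0.02·0.67 + 0.6423·0.33 = 0.225359
P(earthquake | alarm, ¬burglary) = 0.211959/0.225359 ≈ 0.9405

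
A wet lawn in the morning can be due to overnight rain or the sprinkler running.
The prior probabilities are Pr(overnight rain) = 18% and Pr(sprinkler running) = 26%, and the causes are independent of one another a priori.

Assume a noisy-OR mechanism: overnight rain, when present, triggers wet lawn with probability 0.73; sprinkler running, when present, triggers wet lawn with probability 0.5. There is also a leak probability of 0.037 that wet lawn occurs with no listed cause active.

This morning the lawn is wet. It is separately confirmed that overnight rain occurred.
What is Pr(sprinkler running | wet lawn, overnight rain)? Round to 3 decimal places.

Pr(sprinkler running | wet lawn, overnight rain) ≈ 0.292

Under noisy-OR, P(wet lawn | causes) = 1 − (1−0.037)·∏(1−qᵢ) over the active causes.
Numerator (weight on configurations with sprinkler running): 0.869995×0.26 = 0.226199
Denominator P(wet lawn | overnight rain): 0.73999×0.74 + 0.869995×0.26 = 0.773792
P(sprinkler running | wet lawn, overnight rain) = 0.226199/0.773792 ≈ 0.292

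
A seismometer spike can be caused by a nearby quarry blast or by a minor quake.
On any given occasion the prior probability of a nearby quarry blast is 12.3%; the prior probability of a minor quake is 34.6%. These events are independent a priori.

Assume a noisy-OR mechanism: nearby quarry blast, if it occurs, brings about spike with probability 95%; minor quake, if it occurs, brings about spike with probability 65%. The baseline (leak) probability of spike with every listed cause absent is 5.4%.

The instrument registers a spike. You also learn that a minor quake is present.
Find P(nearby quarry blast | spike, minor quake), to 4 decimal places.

P(nearby quarry blast | spike, minor quake) ≈ 0.1710

Under noisy-OR, P(spike | causes) = 1 − (1−0.054)·∏(1−qᵢ) over the active causes.
Enumerate both values of nearby quarry blast and weight by the priors:
  P(spike | minor quake) = 0.6689×0.877 + 0.983445×0.123
        = 0.586625 + 0.120964 = 0.707589
The terms with nearby quarry blast present sum to 0.120964, so
  P(nearby quarry blast | spike, minor quake) = 0.120964 / 0.707589 ≈ 0.1710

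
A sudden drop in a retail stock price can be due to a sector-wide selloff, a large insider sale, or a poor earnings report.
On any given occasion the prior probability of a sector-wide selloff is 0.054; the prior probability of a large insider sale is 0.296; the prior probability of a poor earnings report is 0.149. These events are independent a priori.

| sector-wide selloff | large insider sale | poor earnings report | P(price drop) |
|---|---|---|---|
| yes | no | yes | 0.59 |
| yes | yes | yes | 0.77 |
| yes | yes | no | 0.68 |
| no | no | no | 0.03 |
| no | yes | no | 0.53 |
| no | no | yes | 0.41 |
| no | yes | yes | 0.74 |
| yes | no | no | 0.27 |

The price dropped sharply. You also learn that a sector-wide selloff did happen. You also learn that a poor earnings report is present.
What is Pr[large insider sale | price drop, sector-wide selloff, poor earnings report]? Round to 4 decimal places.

P(price drop | sector-wide selloff, poor earnings report) = 0.59×0.704 + 0.77×0.296 = 0.415360 + 0.227920 = 0.643280
Restricting to configurations with large insider sale present: 0.77×0.296 = 0.227920.
So P(large insider sale | price drop, sector-wide selloff, poor earnings report) = 0.227920/0.643280 ≈ 0.3543.

Pr[large insider sale | price drop, sector-wide selloff, poor earnings report] ≈ 0.3543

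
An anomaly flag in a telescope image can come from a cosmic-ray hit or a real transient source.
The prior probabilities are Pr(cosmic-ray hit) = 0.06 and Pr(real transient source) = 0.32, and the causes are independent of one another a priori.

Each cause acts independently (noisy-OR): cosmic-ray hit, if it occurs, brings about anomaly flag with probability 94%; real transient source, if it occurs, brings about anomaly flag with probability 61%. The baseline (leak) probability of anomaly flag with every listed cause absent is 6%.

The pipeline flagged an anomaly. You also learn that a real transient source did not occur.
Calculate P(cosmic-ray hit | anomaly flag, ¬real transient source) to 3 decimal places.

P(cosmic-ray hit | anomaly flag, ¬real transient source) ≈ 0.501

Under noisy-OR, P(anomaly flag | causes) = 1 − (1−0.06)·∏(1−qᵢ) over the active causes.
Sum P(anomaly flag|·) weighted by the priors over both values of cosmic-ray hit:
  P(anomaly flag | ¬real transient source) = 0.06·0.94 + 0.9436·0.06
        = 0.056400 + 0.056616 = 0.113016
The terms with cosmic-ray hit present sum to 0.056616, so
  P(cosmic-ray hit | anomaly flag, ¬real transient source) = 0.056616 / 0.113016 ≈ 0.501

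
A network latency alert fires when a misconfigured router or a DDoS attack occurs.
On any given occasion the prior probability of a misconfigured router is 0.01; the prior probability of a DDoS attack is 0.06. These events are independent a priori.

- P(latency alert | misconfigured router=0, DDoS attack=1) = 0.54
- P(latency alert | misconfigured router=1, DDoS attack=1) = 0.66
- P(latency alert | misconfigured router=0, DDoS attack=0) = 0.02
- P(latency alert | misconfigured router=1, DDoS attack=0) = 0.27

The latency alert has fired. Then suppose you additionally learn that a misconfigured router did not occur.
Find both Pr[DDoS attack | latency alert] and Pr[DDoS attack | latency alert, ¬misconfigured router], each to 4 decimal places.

Pr[DDoS attack | latency alert] ≈ 0.6056; Pr[DDoS attack | latency alert, ¬misconfigured router] ≈ 0.6328

P(latency alert) = 0.02*0.99*0.94 + 0.54*0.99*0.06 + 0.27*0.01*0.94 + 0.66*0.01*0.06 = 0.018612 + 0.032076 + 0.002538 + 0.000396 = 0.053622
The DDoS attack-present share is 0.032076 + 0.000396 = 0.032472.
P(DDoS attack | latency alert) = 0.032472 / 0.053622 ≈ 0.6056

Now also conditioning on misconfigured router≠true:
For the numerator, keep only DDoS attack=true terms: 0.54*0.06 = 0.032400
Normalizer over all consistent configurations: 0.02*0.94 + 0.54*0.06 = 0.051200
P(DDoS attack | latency alert, ¬misconfigured router) = 0.032400/0.051200 ≈ 0.6328
Ruling out misconfigured router raises the posterior on DDoS attack — the flip side of explaining away.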